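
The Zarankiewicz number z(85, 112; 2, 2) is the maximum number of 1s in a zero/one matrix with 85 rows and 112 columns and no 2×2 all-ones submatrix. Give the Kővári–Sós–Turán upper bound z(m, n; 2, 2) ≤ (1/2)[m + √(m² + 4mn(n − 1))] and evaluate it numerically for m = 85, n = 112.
z(85, 112; 2, 2) ≤ (1/2)[85 + √(85² + 4·85·112·111)] = (1/2)[85 + √4234105] = 1071.347

Kővári–Sós–Turán: let r_1, ..., r_85 be the row sums and z = Σ r_i the total number of 1s. Each pair of columns can share at most one row with both entries 1 (else a 2×2 all-ones block appears), so Σ_i C(r_i, 2) ≤ C(112, 2) = 6216. By convexity Σ_i C(r_i, 2) ≥ 85·C(z/85, 2) = z(z − 85)/(2·85), giving z² − 85z − 85·112·111 ≤ 0 and hence z ≤ (1/2)[85 + √(7225 + 4·1056720)] = (1/2)[85 + √4234105] ≈ (1/2)(85 + 2057.6941) = 1071.347.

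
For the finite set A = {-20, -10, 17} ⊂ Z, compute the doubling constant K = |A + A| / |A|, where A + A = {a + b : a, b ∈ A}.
K = |A + A| / |A| = 6/3 = 2

Enumerate A + A = {a + b : a, b ∈ A}. With |A| = 3, there are |A|^2 = 9 ordered sum pairs; collecting distinct values, A + A = {-40, -30, -20, -3, 7, 34}, so |A + A| = 6. Thus K = 6/3 = 2. For comparison, the minimum possible |A + A| over all 3-element sets is 2·3 − 1 = 5 (so min K = 5/3), attained only by arithmetic progressions.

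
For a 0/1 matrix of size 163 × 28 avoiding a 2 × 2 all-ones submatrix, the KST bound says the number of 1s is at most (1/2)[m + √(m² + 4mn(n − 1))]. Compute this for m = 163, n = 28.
z(163, 28; 2, 2) ≤ (1/2)[163 + √(163² + 4·163·28·27)] = (1/2)[163 + √519481] = 441.8752

Kővári–Sós–Turán: let r_1, ..., r_163 be the row sums and z = Σ r_i the total number of 1s. Each pair of columns can share at most one row with both entries 1 (else a 2×2 all-ones block appears), so Σ_i C(r_i, 2) ≤ C(28, 2) = 378. By convexity Σ_i C(r_i, 2) ≥ 163·C(z/163, 2) = z(z − 163)/(2·163), giving z² − 163z − 163·28·27 ≤ 0 and hence z ≤ (1/2)[163 + √(26569 + 4·123228)] = (1/2)[163 + √519481] ≈ (1/2)(163 + 720.7503) = 441.8752.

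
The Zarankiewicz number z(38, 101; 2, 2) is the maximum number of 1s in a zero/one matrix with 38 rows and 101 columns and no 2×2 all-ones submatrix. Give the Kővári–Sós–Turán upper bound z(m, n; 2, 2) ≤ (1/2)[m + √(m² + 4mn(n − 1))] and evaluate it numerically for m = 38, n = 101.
z(38, 101; 2, 2) ≤ (1/2)[38 + √(38² + 4·38·101·100)] = (1/2)[38 + √1536644] = 638.8072

Kővári–Sós–Turán: let r_1, ..., r_38 be the row sums and z = Σ r_i the total number of 1s. Each pair of columns can share at most one row with both entries 1 (else a 2×2 all-ones block appears), so Σ_i C(r_i, 2) ≤ C(101, 2) = 5050. By convexity Σ_i C(r_i, 2) ≥ 38·C(z/38, 2) = z(z − 38)/(2·38), giving z² − 38z − 38·101·100 ≤ 0 and hence z ≤ (1/2)[38 + √(1444 + 4·383800)] = (1/2)[38 + √1536644] ≈ (1/2)(38 + 1239.6145) = 638.8072.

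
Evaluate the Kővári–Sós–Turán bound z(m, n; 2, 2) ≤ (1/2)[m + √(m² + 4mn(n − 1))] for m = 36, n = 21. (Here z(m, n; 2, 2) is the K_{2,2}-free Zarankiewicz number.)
z(36, 21; 2, 2) ≤ (1/2)[36 + √(36² + 4·36·21·20)] = (1/2)[36 + √61776] = 142.2739

Kővári–Sós–Turán: let r_1, ..., r_36 be the row sums and z = Σ r_i the total number of 1s. Each pair of columns can share at most one row with both entries 1 (else a 2×2 all-ones block appears), so Σ_i C(r_i, 2) ≤ C(21, 2) = 210. By convexity Σ_i C(r_i, 2) ≥ 36·C(z/36, 2) = z(z − 36)/(2·36), giving z² − 36z − 36·21·20 ≤ 0 and hence z ≤ (1/2)[36 + √(1296 + 4·15120)] = (1/2)[36 + √61776] ≈ (1/2)(36 + 248.5478) = 142.2739.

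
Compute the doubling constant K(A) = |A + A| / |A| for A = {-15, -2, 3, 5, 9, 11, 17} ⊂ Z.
K = |A + A| / |A| = 24/7

Enumerate A + A = {a + b : a, b ∈ A}. With |A| = 7, there are |A|^2 = 49 ordered sum pairs; collecting distinct values, A + A = {-30, -17, -12, -10, -6, -4, 1, 2, 3, 6, 7, 8, 9, 10, 12, 14, 15, 16, 18, 20, 22, 26, 28, 34}, so |A + A| = 24. Thus K = 24/7. For comparison, the minimum possible |A + A| over all 7-element sets is 2·7 − 1 = 13 (so min K = 13/7), attained only by arithmetic progressions.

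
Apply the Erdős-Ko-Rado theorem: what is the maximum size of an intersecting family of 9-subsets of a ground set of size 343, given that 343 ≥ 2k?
max |F| = C(342, 8) = 4274341943967810

Erdős-Ko-Rado (1961): when n ≥ 2k, max |F| = C(n−1, k−1). The bound is attained by the star {A : i ∈ A} for any fixed i ∈ [n]. Here C(343−1, 9−1) = C(342, 8) = 4274341943967810.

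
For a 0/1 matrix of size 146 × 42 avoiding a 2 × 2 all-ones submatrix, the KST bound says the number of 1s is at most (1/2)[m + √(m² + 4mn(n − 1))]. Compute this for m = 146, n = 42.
z(146, 42; 2, 2) ≤ (1/2)[146 + √(146² + 4·146·42·41)] = (1/2)[146 + √1026964] = 579.6962

Kővári–Sós–Turán: let r_1, ..., r_146 be the row sums and z = Σ r_i the total number of 1s. Each pair of columns can share at most one row with both entries 1 (else a 2×2 all-ones block appears), so Σ_i C(r_i, 2) ≤ C(42, 2) = 861. By convexity Σ_i C(r_i, 2) ≥ 146·C(z/146, 2) = z(z − 146)/(2·146), giving z² − 146z − 146·42·41 ≤ 0 and hence z ≤ (1/2)[146 + √(21316 + 4·251412)] = (1/2)[146 + √1026964] ≈ (1/2)(146 + 1013.3923) = 579.6962.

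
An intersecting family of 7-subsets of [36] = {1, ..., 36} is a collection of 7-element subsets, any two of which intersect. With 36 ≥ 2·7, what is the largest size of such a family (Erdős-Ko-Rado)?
max |F| = C(35, 6) = 1623160

Erdős-Ko-Rado (1961): when n ≥ 2k, max |F| = C(n−1, k−1). The bound is attained by the star {A : i ∈ A} for any fixed i ∈ [n]. Here C(36−1, 7−1) = C(35, 6) = 1623160.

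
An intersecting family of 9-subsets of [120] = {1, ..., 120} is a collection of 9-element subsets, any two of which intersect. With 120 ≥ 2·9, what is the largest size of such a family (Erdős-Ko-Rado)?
max |F| = C(119, 8) = 784244450262

The Erdős-Ko-Rado theorem states: for n ≥ 2k, an intersecting family of k-subsets of an n-element set has size at most C(n − 1, k − 1), with equality for 'star' families {A ⊆ [n] : |A| = k, i ∈ A} (fix an element i). For n = 120, k = 9: C(119, 8) = 784244450262.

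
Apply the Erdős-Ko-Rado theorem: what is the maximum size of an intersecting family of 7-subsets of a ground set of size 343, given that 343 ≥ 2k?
max |F| = C(342, 6) = 2126538280581

The Erdős-Ko-Rado theorem states: for n ≥ 2k, an intersecting family of k-subsets of an n-element set has size at most C(n − 1, k − 1), with equality for 'star' families {A ⊆ [n] : |A| = k, i ∈ A} (fix an element i). For n = 343, k = 7: C(342, 6) = 2126538280581.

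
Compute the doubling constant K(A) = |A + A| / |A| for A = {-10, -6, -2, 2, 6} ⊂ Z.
K = |A + A| / |A| = 9/5

Enumerate A + A = {a + b : a, b ∈ A}. With |A| = 5, there are |A|^2 = 25 ordered sum pairs; collecting distinct values, A + A = {-20, -16, -12, -8, -4, 0, 4, 8, 12}, so |A + A| = 9. Thus K = 9/5. Here |A + A| = 2|A| − 1 = 9, the minimum possible — so K = 9/5 is minimal, which holds iff A is an arithmetic progression.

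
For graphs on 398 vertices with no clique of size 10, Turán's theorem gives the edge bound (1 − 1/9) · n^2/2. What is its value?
Turán density bound = (8/9) · 398^2/2 = 633616/9 ≈ 70401.7778

Turán's theorem: ex(n, K_{r+1}) is achieved by the complete r-partite Turán graph T(n, r) with parts as balanced as possible, and is at most (1 − 1/r) · n^2/2. For r = 9, n = 398: the density bound is (8/9) · 158404/2 = 633616/9 ≈ 70401.7778. The integer-valued extremum is e(T(398, 9)) = 70401, which is strictly less than the density bound 633616/9 since 9 ∤ 398 (the parts of T(398, 9) cannot all be equal).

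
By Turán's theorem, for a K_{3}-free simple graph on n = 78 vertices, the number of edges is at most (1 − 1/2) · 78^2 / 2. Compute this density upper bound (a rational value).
Turán density bound = (1/2) · 78^2/2 = 1521

Turán's theorem: ex(n, K_{r+1}) is achieved by the complete r-partite Turán graph T(n, r) with parts as balanced as possible, and is at most (1 − 1/r) · n^2/2. For r = 2, n = 78: the density bound is (1/2) · 6084/2 = 1521. Since 2 ∣ 78, the Turán graph T(78, 2) has parts of equal size 39, and its edge count e(T(78, 2)) = 1521 attains the density bound exactly.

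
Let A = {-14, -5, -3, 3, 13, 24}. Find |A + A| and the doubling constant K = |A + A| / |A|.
K = |A + A| / |A| = 20/6 = 10/3

Enumerate A + A = {a + b : a, b ∈ A}. With |A| = 6, there are |A|^2 = 36 ordered sum pairs; collecting distinct values, A + A = {-28, -19, -17, -11, -10, -8, -6, -2, -1, 0, 6, 8, 10, 16, 19, 21, 26, 27, 37, 48}, so |A + A| = 20. Thus K = 20/6 = 10/3. For comparison, the minimum possible |A + A| over all 6-element sets is 2·6 − 1 = 11 (so min K = 11/6), attained only by arithmetic progressions.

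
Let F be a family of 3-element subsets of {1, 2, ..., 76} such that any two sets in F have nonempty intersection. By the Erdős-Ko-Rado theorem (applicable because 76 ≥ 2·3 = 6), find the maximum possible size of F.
max |F| = C(75, 2) = 2775

Erdős-Ko-Rado (1961): when n ≥ 2k, max |F| = C(n−1, k−1). The bound is attained by the star {A : i ∈ A} for any fixed i ∈ [n]. Here C(76−1, 3−1) = C(75, 2) = 2775.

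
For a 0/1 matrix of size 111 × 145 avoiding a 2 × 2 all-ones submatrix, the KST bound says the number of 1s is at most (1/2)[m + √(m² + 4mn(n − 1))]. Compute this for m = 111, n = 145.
z(111, 145; 2, 2) ≤ (1/2)[111 + √(111² + 4·111·145·144)] = (1/2)[111 + √9283041] = 1578.9042

Kővári–Sós–Turán: let r_1, ..., r_111 be the row sums and z = Σ r_i the total number of 1s. Each pair of columns can share at most one row with both entries 1 (else a 2×2 all-ones block appears), so Σ_i C(r_i, 2) ≤ C(145, 2) = 10440. By convexity Σ_i C(r_i, 2) ≥ 111·C(z/111, 2) = z(z − 111)/(2·111), giving z² − 111z − 111·145·144 ≤ 0 and hence z ≤ (1/2)[111 + √(12321 + 4·2317680)] = (1/2)[111 + √9283041] ≈ (1/2)(111 + 3046.8083) = 1578.9042.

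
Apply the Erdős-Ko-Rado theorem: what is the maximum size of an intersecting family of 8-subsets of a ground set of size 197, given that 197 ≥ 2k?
max |F| = C(196, 7) = 1978369382080

Erdős-Ko-Rado (1961): when n ≥ 2k, max |F| = C(n−1, k−1). The bound is attained by the star {A : i ∈ A} for any fixed i ∈ [n]. Here C(197−1, 8−1) = C(196, 7) = 1978369382080.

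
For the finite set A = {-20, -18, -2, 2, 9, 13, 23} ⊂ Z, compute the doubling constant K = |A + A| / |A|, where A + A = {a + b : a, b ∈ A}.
K = |A + A| / |A| = 27/7

Enumerate A + A = {a + b : a, b ∈ A}. With |A| = 7, there are |A|^2 = 49 ordered sum pairs; collecting distinct values, A + A = {-40, -38, -36, -22, -20, -18, -16, -11, -9, -7, -5, -4, 0, 3, 4, 5, 7, 11, 15, 18, 21, 22, 25, 26, 32, 36, 46}, so |A + A| = 27. Thus K = 27/7. For comparison, the minimum possible |A + A| over all 7-element sets is 2·7 − 1 = 13 (so min K = 13/7), attained only by arithmetic progressions.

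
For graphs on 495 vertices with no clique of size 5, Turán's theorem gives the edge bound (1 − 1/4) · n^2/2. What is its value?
Turán density bound = (3/4) · 495^2/2 = 735075/8 ≈ 91884.375

Turán's theorem: ex(n, K_{r+1}) is achieved by the complete r-partite Turán graph T(n, r) with parts as balanced as possible, and is at most (1 − 1/r) · n^2/2. For r = 4, n = 495: the density bound is (3/4) · 245025/2 = 735075/8 ≈ 91884.375. The integer-valued extremum is e(T(495, 4)) = 91884, which is strictly less than the density bound 735075/8 since 4 ∤ 495 (the parts of T(495, 4) cannot all be equal).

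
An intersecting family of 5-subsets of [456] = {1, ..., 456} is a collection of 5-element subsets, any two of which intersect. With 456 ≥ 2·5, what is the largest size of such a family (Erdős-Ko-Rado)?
max |F| = C(455, 4) = 1762351955

The Erdős-Ko-Rado theorem states: for n ≥ 2k, an intersecting family of k-subsets of an n-element set has size at most C(n − 1, k − 1), with equality for 'star' families {A ⊆ [n] : |A| = k, i ∈ A} (fix an element i). For n = 456, k = 5: C(455, 4) = 1762351955.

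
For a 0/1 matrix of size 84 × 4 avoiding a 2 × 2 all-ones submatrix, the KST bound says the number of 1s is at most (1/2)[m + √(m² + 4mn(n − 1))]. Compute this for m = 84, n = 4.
z(84, 4; 2, 2) ≤ (1/2)[84 + √(84² + 4·84·4·3)] = (1/2)[84 + √11088] = 94.6498

Kővári–Sós–Turán: let r_1, ..., r_84 be the row sums and z = Σ r_i the total number of 1s. Each pair of columns can share at most one row with both entries 1 (else a 2×2 all-ones block appears), so Σ_i C(r_i, 2) ≤ C(4, 2) = 6. By convexity Σ_i C(r_i, 2) ≥ 84·C(z/84, 2) = z(z − 84)/(2·84), giving z² − 84z − 84·4·3 ≤ 0 and hence z ≤ (1/2)[84 + √(7056 + 4·1008)] = (1/2)[84 + √11088] ≈ (1/2)(84 + 105.2996) = 94.6498.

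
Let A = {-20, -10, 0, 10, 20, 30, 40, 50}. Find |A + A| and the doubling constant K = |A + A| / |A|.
K = |A + A| / |A| = 15/8

Enumerate A + A = {a + b : a, b ∈ A}. With |A| = 8, there are |A|^2 = 64 ordered sum pairs; collecting distinct values, A + A = {-40, -30, -20, -10, 0, 10, 20, 30, 40, 50, 60, 70, 80, 90, 100}, so |A + A| = 15. Thus K = 15/8. Here |A + A| = 2|A| − 1 = 15, the minimum possible — so K = 15/8 is minimal, which holds iff A is an arithmetic progression.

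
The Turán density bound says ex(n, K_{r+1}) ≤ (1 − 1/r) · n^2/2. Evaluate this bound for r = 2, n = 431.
Turán density bound = (1/2) · 431^2/2 = 185761/4 ≈ 46440.25

Turán's theorem: ex(n, K_{r+1}) is achieved by the complete r-partite Turán graph T(n, r) with parts as balanced as possible, and is at most (1 − 1/r) · n^2/2. For r = 2, n = 431: the density bound is (1/2) · 185761/2 = 185761/4 ≈ 46440.25. The integer-valued extremum is e(T(431, 2)) = 46440, which is strictly less than the density bound 185761/4 since 2 ∤ 431 (the parts of T(431, 2) cannot all be equal).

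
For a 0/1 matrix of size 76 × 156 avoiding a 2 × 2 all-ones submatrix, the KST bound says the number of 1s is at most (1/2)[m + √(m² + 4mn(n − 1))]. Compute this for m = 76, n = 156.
z(76, 156; 2, 2) ≤ (1/2)[76 + √(76² + 4·76·156·155)] = (1/2)[76 + √7356496] = 1394.1431

Kővári–Sós–Turán: let r_1, ..., r_76 be the row sums and z = Σ r_i the total number of 1s. Each pair of columns can share at most one row with both entries 1 (else a 2×2 all-ones block appears), so Σ_i C(r_i, 2) ≤ C(156, 2) = 12090. By convexity Σ_i C(r_i, 2) ≥ 76·C(z/76, 2) = z(z − 76)/(2·76), giving z² − 76z − 76·156·155 ≤ 0 and hence z ≤ (1/2)[76 + √(5776 + 4·1837680)] = (1/2)[76 + √7356496] ≈ (1/2)(76 + 2712.2861) = 1394.1431.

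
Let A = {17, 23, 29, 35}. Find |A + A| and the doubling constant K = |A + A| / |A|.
K = |A + A| / |A| = 7/4

Enumerate A + A = {a + b : a, b ∈ A}. With |A| = 4, there are |A|^2 = 16 ordered sum pairs; collecting distinct values, A + A = {34, 40, 46, 52, 58, 64, 70}, so |A + A| = 7. Thus K = 7/4. Here |A + A| = 2|A| − 1 = 7, the minimum possible — so K = 7/4 is minimal, which holds iff A is an arithmetic progression.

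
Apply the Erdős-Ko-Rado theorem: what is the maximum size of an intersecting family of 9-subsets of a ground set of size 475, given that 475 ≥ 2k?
max |F| = C(474, 8) = 59554598215757931

The Erdős-Ko-Rado theorem states: for n ≥ 2k, an intersecting family of k-subsets of an n-element set has size at most C(n − 1, k − 1), with equality for 'star' families {A ⊆ [n] : |A| = k, i ∈ A} (fix an element i). For n = 475, k = 9: C(474, 8) = 59554598215757931.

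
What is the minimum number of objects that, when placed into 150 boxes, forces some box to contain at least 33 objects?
n = (33 − 1)·150 + 1 = 4801

By the generalised pigeonhole principle, to guarantee some box contains ≥ r objects we need more than (r − 1) · k objects total. Threshold: n = (r − 1) · k + 1. With r = 33 and k = 150: n = 32 · 150 + 1 = 4800 + 1 = 4801. For n = 4800 = 32 · 150, we can put exactly 32 objects in every box, avoiding 33 in any single one — so 4801 is tight.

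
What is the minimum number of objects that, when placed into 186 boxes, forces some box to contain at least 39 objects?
n = (39 − 1)·186 + 1 = 7069

By the generalised pigeonhole principle, to guarantee some box contains ≥ r objects we need more than (r − 1) · k objects total. Threshold: n = (r − 1) · k + 1. With r = 39 and k = 186: n = 38 · 186 + 1 = 7068 + 1 = 7069. For n = 7068 = 38 · 186, we can put exactly 38 objects in every box, avoiding 39 in any single one — so 7069 is tight.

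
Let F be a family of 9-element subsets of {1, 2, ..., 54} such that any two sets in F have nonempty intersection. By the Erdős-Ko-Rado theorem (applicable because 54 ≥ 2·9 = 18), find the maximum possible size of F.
max |F| = C(53, 8) = 886322710

Erdős-Ko-Rado (1961): when n ≥ 2k, max |F| = C(n−1, k−1). The bound is attained by the star {A : i ∈ A} for any fixed i ∈ [n]. Here C(54−1, 9−1) = C(53, 8) = 886322710.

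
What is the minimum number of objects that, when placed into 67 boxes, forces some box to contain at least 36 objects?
n = (36 − 1)·67 + 1 = 2346

By the generalised pigeonhole principle, to guarantee some box contains ≥ r objects we need more than (r − 1) · k objects total. Threshold: n = (r − 1) · k + 1. With r = 36 and k = 67: n = 35 · 67 + 1 = 2345 + 1 = 2346. For n = 2345 = 35 · 67, we can put exactly 35 objects in every box, avoiding 36 in any single one — so 2346 is tight.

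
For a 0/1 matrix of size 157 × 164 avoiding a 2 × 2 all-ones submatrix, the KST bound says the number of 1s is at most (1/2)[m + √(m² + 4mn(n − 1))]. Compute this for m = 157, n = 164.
z(157, 164; 2, 2) ≤ (1/2)[157 + √(157² + 4·157·164·163)] = (1/2)[157 + √16812345] = 2128.643

Kővári–Sós–Turán: let r_1, ..., r_157 be the row sums and z = Σ r_i the total number of 1s. Each pair of columns can share at most one row with both entries 1 (else a 2×2 all-ones block appears), so Σ_i C(r_i, 2) ≤ C(164, 2) = 13366. By convexity Σ_i C(r_i, 2) ≥ 157·C(z/157, 2) = z(z − 157)/(2·157), giving z² − 157z − 157·164·163 ≤ 0 and hence z ≤ (1/2)[157 + √(24649 + 4·4196924)] = (1/2)[157 + √16812345] ≈ (1/2)(157 + 4100.286) = 2128.643.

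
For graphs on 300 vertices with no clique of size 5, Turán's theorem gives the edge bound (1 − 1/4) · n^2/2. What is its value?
Turán density bound = (3/4) · 300^2/2 = 33750

Turán's theorem: ex(n, K_{r+1}) is achieved by the complete r-partite Turán graph T(n, r) with parts as balanced as possible, and is at most (1 − 1/r) · n^2/2. For r = 4, n = 300: the density bound is (3/4) · 90000/2 = 33750. Since 4 ∣ 300, the Turán graph T(300, 4) has parts of equal size 75, and its edge count e(T(300, 4)) = 33750 attains the density bound exactly.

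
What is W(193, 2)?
W(193, 2) = 193 + 1 = 194

A 2-term AP is any pair of integers, so a monochromatic 2-AP exists iff some colour is used at least twice. With 193 colours, the colouring i ↦ i on {1, ..., 193} uses each colour once, avoiding any monochromatic pair, so W(193, 2) > 193. For {1, ..., 194}, pigeonhole forces two integers of the same colour, which form a monochromatic 2-AP. Hence W(193, 2) = 194.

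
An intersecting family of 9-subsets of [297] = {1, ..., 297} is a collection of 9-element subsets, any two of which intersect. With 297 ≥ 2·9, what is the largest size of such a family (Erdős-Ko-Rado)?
max |F| = C(296, 8) = 1328555909343565

The Erdős-Ko-Rado theorem states: for n ≥ 2k, an intersecting family of k-subsets of an n-element set has size at most C(n − 1, k − 1), with equality for 'star' families {A ⊆ [n] : |A| = k, i ∈ A} (fix an element i). For n = 297, k = 9: C(296, 8) = 1328555909343565.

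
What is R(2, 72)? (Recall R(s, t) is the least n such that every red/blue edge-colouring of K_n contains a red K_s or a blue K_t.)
R(2, 72) = 72

R(2, k) = k for all k ≥ 2: in a 2-colouring of K_k, either some edge is red (a red K_2) or all edges are blue (a blue K_k). And K_{71} coloured all-blue has no blue K_72, so R(2, 72) > 71. Hence R(2, 72) = 72.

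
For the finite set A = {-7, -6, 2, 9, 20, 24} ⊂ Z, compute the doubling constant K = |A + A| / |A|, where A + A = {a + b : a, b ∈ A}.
K = |A + A| / |A| = 20/6 = 10/3

Enumerate A + A = {a + b : a, b ∈ A}. With |A| = 6, there are |A|^2 = 36 ordered sum pairs; collecting distinct values, A + A = {-14, -13, -12, -5, -4, 2, 3, 4, 11, 13, 14, 17, 18, 22, 26, 29, 33, 40, 44, 48}, so |A + A| = 20. Thus K = 20/6 = 10/3. For comparison, the minimum possible |A + A| over all 6-element sets is 2·6 − 1 = 11 (so min K = 11/6), attained only by arithmetic progressions.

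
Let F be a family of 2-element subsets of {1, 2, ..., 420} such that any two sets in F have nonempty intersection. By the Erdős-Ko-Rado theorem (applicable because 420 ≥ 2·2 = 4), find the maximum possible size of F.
max |F| = C(419, 1) = 419

Erdős-Ko-Rado (1961): when n ≥ 2k, max |F| = C(n−1, k−1). The bound is attained by the star {A : i ∈ A} for any fixed i ∈ [n]. Here C(420−1, 2−1) = C(419, 1) = 419.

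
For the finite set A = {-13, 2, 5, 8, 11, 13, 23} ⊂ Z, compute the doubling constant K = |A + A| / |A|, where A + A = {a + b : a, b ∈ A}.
K = |A + A| / |A| = 24/7

Enumerate A + A = {a + b : a, b ∈ A}. With |A| = 7, there are |A|^2 = 49 ordered sum pairs; collecting distinct values, A + A = {-26, -11, -8, -5, -2, 0, 4, 7, 10, 13, 15, 16, 18, 19, 21, 22, 24, 25, 26, 28, 31, 34, 36, 46}, so |A + A| = 24. Thus K = 24/7. For comparison, the minimum possible |A + A| over all 7-element sets is 2·7 − 1 = 13 (so min K = 13/7), attained only by arithmetic progressions.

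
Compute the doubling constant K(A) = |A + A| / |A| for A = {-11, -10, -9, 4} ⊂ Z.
K = |A + A| / |A| = 9/4

Enumerate A + A = {a + b : a, b ∈ A}. With |A| = 4, there are |A|^2 = 16 ordered sum pairs; collecting distinct values, A + A = {-22, -21, -20, -19, -18, -7, -6, -5, 8}, so |A + A| = 9. Thus K = 9/4. For comparison, the minimum possible |A + A| over all 4-element sets is 2·4 − 1 = 7 (so min K = 7/4), attained only by arithmetic progressions.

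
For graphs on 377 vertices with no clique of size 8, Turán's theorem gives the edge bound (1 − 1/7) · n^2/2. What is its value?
Turán density bound = (6/7) · 377^2/2 = 426387/7 ≈ 60912.4286

Turán's theorem: ex(n, K_{r+1}) is achieved by the complete r-partite Turán graph T(n, r) with parts as balanced as possible, and is at most (1 − 1/r) · n^2/2. For r = 7, n = 377: the density bound is (6/7) · 142129/2 = 426387/7 ≈ 60912.4286. The integer-valued extremum is e(T(377, 7)) = 60912, which is strictly less than the density bound 426387/7 since 7 ∤ 377 (the parts of T(377, 7) cannot all be equal).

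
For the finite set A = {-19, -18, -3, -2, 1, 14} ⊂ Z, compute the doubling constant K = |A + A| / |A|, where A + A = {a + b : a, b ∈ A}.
K = |A + A| / |A| = 18/6 = 3

Enumerate A + A = {a + b : a, b ∈ A}. With |A| = 6, there are |A|^2 = 36 ordered sum pairs; collecting distinct values, A + A = {-38, -37, -36, -22, -21, -20, -18, -17, -6, -5, -4, -2, -1, 2, 11, 12, 15, 28}, so |A + A| = 18. Thus K = 18/6 = 3. For comparison, the minimum possible |A + A| over all 6-element sets is 2·6 − 1 = 11 (so min K = 11/6), attained only by arithmetic progressions.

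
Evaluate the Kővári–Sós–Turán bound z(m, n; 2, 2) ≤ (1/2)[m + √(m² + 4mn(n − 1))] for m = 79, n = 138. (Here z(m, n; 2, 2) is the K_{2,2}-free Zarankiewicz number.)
z(79, 138; 2, 2) ≤ (1/2)[79 + √(79² + 4·79·138·137)] = (1/2)[79 + √5980537] = 1262.2568

Kővári–Sós–Turán: let r_1, ..., r_79 be the row sums and z = Σ r_i the total number of 1s. Each pair of columns can share at most one row with both entries 1 (else a 2×2 all-ones block appears), so Σ_i C(r_i, 2) ≤ C(138, 2) = 9453. By convexity Σ_i C(r_i, 2) ≥ 79·C(z/79, 2) = z(z − 79)/(2·79), giving z² − 79z − 79·138·137 ≤ 0 and hence z ≤ (1/2)[79 + √(6241 + 4·1493574)] = (1/2)[79 + √5980537] ≈ (1/2)(79 + 2445.5136) = 1262.2568.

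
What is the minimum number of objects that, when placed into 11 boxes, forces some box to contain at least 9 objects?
n = (9 − 1)·11 + 1 = 89

By the generalised pigeonhole principle, to guarantee some box contains ≥ r objects we need more than (r − 1) · k objects total. Threshold: n = (r − 1) · k + 1. With r = 9 and k = 11: n = 8 · 11 + 1 = 88 + 1 = 89. For n = 88 = 8 · 11, we can put exactly 8 objects in every box, avoiding 9 in any single one — so 89 is tight.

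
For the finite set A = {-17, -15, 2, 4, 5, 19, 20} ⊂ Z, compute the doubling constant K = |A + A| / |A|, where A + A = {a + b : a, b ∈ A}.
K = |A + A| / |A| = 25/7

Enumerate A + A = {a + b : a, b ∈ A}. With |A| = 7, there are |A|^2 = 49 ordered sum pairs; collecting distinct values, A + A = {-34, -32, -30, -15, -13, -12, -11, -10, 2, 3, 4, 5, 6, 7, 8, 9, 10, 21, 22, 23, 24, 25, 38, 39, 40}, so |A + A| = 25. Thus K = 25/7. For comparison, the minimum possible |A + A| over all 7-element sets is 2·7 − 1 = 13 (so min K = 13/7), attained only by arithmetic progressions.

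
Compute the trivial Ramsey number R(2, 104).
R(2, 104) = 104

R(2, k) = k for all k ≥ 2: in a 2-colouring of K_k, either some edge is red (a red K_2) or all edges are blue (a blue K_k). And K_{103} coloured all-blue has no blue K_104, so R(2, 104) > 103. Hence R(2, 104) = 104.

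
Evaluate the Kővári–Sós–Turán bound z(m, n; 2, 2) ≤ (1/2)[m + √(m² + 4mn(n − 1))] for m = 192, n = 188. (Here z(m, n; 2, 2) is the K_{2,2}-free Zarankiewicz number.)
z(192, 188; 2, 2) ≤ (1/2)[192 + √(192² + 4·192·188·187)] = (1/2)[192 + √27036672] = 2695.84

Kővári–Sós–Turán: let r_1, ..., r_192 be the row sums and z = Σ r_i the total number of 1s. Each pair of columns can share at most one row with both entries 1 (else a 2×2 all-ones block appears), so Σ_i C(r_i, 2) ≤ C(188, 2) = 17578. By convexity Σ_i C(r_i, 2) ≥ 192·C(z/192, 2) = z(z − 192)/(2·192), giving z² − 192z − 192·188·187 ≤ 0 and hence z ≤ (1/2)[192 + √(36864 + 4·6749952)] = (1/2)[192 + √27036672] ≈ (1/2)(192 + 5199.68) = 2695.84.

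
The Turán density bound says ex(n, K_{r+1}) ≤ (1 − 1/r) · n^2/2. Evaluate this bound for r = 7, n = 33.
Turán density bound = (6/7) · 33^2/2 = 3267/7 ≈ 466.7143

Turán's theorem: ex(n, K_{r+1}) is achieved by the complete r-partite Turán graph T(n, r) with parts as balanced as possible, and is at most (1 − 1/r) · n^2/2. For r = 7, n = 33: the density bound is (6/7) · 1089/2 = 3267/7 ≈ 466.7143. The integer-valued extremum is e(T(33, 7)) = 466, which is strictly less than the density bound 3267/7 since 7 ∤ 33 (the parts of T(33, 7) cannot all be equal).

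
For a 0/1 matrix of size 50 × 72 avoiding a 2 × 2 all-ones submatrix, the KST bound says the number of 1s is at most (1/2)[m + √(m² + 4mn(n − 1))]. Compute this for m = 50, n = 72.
z(50, 72; 2, 2) ≤ (1/2)[50 + √(50² + 4·50·72·71)] = (1/2)[50 + √1024900] = 531.1867

Kővári–Sós–Turán: let r_1, ..., r_50 be the row sums and z = Σ r_i the total number of 1s. Each pair of columns can share at most one row with both entries 1 (else a 2×2 all-ones block appears), so Σ_i C(r_i, 2) ≤ C(72, 2) = 2556. By convexity Σ_i C(r_i, 2) ≥ 50·C(z/50, 2) = z(z − 50)/(2·50), giving z² − 50z − 50·72·71 ≤ 0 and hence z ≤ (1/2)[50 + √(2500 + 4·255600)] = (1/2)[50 + √1024900] ≈ (1/2)(50 + 1012.3734) = 531.1867.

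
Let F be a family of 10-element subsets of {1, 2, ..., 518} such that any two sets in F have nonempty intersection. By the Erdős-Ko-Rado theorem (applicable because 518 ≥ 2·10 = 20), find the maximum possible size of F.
max |F| = C(517, 9) = 6780219355974250560

Erdős-Ko-Rado (1961): when n ≥ 2k, max |F| = C(n−1, k−1). The bound is attained by the star {A : i ∈ A} for any fixed i ∈ [n]. Here C(518−1, 10−1) = C(517, 9) = 6780219355974250560.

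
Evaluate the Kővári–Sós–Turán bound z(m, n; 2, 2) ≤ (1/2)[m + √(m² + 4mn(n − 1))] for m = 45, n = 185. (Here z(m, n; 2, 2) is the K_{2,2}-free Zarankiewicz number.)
z(45, 185; 2, 2) ≤ (1/2)[45 + √(45² + 4·45·185·184)] = (1/2)[45 + √6129225] = 1260.3636

Kővári–Sós–Turán: let r_1, ..., r_45 be the row sums and z = Σ r_i the total number of 1s. Each pair of columns can share at most one row with both entries 1 (else a 2×2 all-ones block appears), so Σ_i C(r_i, 2) ≤ C(185, 2) = 17020. By convexity Σ_i C(r_i, 2) ≥ 45·C(z/45, 2) = z(z − 45)/(2·45), giving z² − 45z − 45·185·184 ≤ 0 and hence z ≤ (1/2)[45 + √(2025 + 4·1531800)] = (1/2)[45 + √6129225] ≈ (1/2)(45 + 2475.7272) = 1260.3636.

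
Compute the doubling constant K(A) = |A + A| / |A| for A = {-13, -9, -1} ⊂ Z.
K = |A + A| / |A| = 6/3 = 2

Enumerate A + A = {a + b : a, b ∈ A}. With |A| = 3, there are |A|^2 = 9 ordered sum pairs; collecting distinct values, A + A = {-26, -22, -18, -14, -10, -2}, so |A + A| = 6. Thus K = 6/3 = 2. For comparison, the minimum possible |A + A| over all 3-element sets is 2·3 − 1 = 5 (so min K = 5/3), attained only by arithmetic progressions.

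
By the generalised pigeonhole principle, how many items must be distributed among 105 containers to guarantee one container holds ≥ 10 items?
n = (10 − 1)·105 + 1 = 946

By the generalised pigeonhole principle, to guarantee some box contains ≥ r objects we need more than (r − 1) · k objects total. Threshold: n = (r − 1) · k + 1. With r = 10 and k = 105: n = 9 · 105 + 1 = 945 + 1 = 946. For n = 945 = 9 · 105, we can put exactly 9 objects in every box, avoiding 10 in any single one — so 946 is tight.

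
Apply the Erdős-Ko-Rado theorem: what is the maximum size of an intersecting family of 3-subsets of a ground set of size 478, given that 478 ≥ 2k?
max |F| = C(477, 2) = 113526

The Erdős-Ko-Rado theorem states: for n ≥ 2k, an intersecting family of k-subsets of an n-element set has size at most C(n − 1, k − 1), with equality for 'star' families {A ⊆ [n] : |A| = k, i ∈ A} (fix an element i). For n = 478, k = 3: C(477, 2) = 113526.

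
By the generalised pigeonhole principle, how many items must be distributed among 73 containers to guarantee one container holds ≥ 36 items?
n = (36 − 1)·73 + 1 = 2556

By the generalised pigeonhole principle, to guarantee some box contains ≥ r objects we need more than (r − 1) · k objects total. Threshold: n = (r − 1) · k + 1. With r = 36 and k = 73: n = 35 · 73 + 1 = 2555 + 1 = 2556. For n = 2555 = 35 · 73, we can put exactly 35 objects in every box, avoiding 36 in any single one — so 2556 is tight.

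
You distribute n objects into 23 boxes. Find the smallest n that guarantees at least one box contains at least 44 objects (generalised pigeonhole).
n = (44 − 1)·23 + 1 = 990

By the generalised pigeonhole principle, to guarantee some box contains ≥ r objects we need more than (r − 1) · k objects total. Threshold: n = (r − 1) · k + 1. With r = 44 and k = 23: n = 43 · 23 + 1 = 989 + 1 = 990. For n = 989 = 43 · 23, we can put exactly 43 objects in every box, avoiding 44 in any single one — so 990 is tight.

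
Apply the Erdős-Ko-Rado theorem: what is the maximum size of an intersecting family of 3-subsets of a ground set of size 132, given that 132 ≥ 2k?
max |F| = C(131, 2) = 8515

The Erdős-Ko-Rado theorem states: for n ≥ 2k, an intersecting family of k-subsets of an n-element set has size at most C(n − 1, k − 1), with equality for 'star' families {A ⊆ [n] : |A| = k, i ∈ A} (fix an element i). For n = 132, k = 3: C(131, 2) = 8515.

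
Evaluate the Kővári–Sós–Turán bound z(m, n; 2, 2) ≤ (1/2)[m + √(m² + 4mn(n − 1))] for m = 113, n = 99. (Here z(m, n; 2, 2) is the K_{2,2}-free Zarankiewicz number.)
z(113, 99; 2, 2) ≤ (1/2)[113 + √(113² + 4·113·99·98)] = (1/2)[113 + √4398073] = 1105.0792

Kővári–Sós–Turán: let r_1, ..., r_113 be the row sums and z = Σ r_i the total number of 1s. Each pair of columns can share at most one row with both entries 1 (else a 2×2 all-ones block appears), so Σ_i C(r_i, 2) ≤ C(99, 2) = 4851. By convexity Σ_i C(r_i, 2) ≥ 113·C(z/113, 2) = z(z − 113)/(2·113), giving z² − 113z − 113·99·98 ≤ 0 and hence z ≤ (1/2)[113 + √(12769 + 4·1096326)] = (1/2)[113 + √4398073] ≈ (1/2)(113 + 2097.1583) = 1105.0792.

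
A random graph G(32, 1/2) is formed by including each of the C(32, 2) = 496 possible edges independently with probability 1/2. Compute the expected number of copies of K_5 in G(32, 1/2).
E[# K_5] = C(32, 5) · (1/2)^C(5, 2) = 201376 / 2^10 = 6293/32 = 196.65625

For each 5-subset S of vertices (there are C(32, 5) = 201376 such S), let X_S = 1 if S induces a K_5 (all C(5, 2) = 10 edges present). Then P(X_S = 1) = (1/2)^10 = 1/1024. By linearity of expectation, E[# K_5] = C(32, 5) · (1/2)^10 = 201376 / 1024 = 6293/32 = 196.65625.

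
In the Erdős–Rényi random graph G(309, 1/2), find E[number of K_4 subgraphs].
E[# K_4] = C(309, 4) · (1/2)^C(4, 2) = 372527001 / 2^6 = 5820734.390625

For each 4-subset S of vertices (there are C(309, 4) = 372527001 such S), let X_S = 1 if S induces a K_4 (all C(4, 2) = 6 edges present). Then P(X_S = 1) = (1/2)^6 = 1/64. By linearity of expectation, E[# K_4] = C(309, 4) · (1/2)^6 = 372527001 / 64 = 5820734.390625.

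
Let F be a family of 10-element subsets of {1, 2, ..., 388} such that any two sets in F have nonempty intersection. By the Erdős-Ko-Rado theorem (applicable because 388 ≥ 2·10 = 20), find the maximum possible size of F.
max |F| = C(387, 9) = 488581602734428720

The Erdős-Ko-Rado theorem states: for n ≥ 2k, an intersecting family of k-subsets of an n-element set has size at most C(n − 1, k − 1), with equality for 'star' families {A ⊆ [n] : |A| = k, i ∈ A} (fix an element i). For n = 388, k = 10: C(387, 9) = 488581602734428720.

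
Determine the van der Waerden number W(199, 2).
W(199, 2) = 199 + 1 = 200

A 2-term AP is any pair of integers, so a monochromatic 2-AP exists iff some colour is used at least twice. With 199 colours, the colouring i ↦ i on {1, ..., 199} uses each colour once, avoiding any monochromatic pair, so W(199, 2) > 199. For {1, ..., 200}, pigeonhole forces two integers of the same colour, which form a monochromatic 2-AP. Hence W(199, 2) = 200.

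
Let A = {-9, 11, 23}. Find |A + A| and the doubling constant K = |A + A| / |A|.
K = |A + A| / |A| = 6/3 = 2

Enumerate A + A = {a + b : a, b ∈ A}. With |A| = 3, there are |A|^2 = 9 ordered sum pairs; collecting distinct values, A + A = {-18, 2, 14, 22, 34, 46}, so |A + A| = 6. Thus K = 6/3 = 2. For comparison, the minimum possible |A + A| over all 3-element sets is 2·3 − 1 = 5 (so min K = 5/3), attained only by arithmetic progressions.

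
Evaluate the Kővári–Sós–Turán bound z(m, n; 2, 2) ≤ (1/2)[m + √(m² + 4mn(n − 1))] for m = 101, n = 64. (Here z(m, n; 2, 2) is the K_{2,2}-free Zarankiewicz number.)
z(101, 64; 2, 2) ≤ (1/2)[101 + √(101² + 4·101·64·63)] = (1/2)[101 + √1639129] = 690.6424

Kővári–Sós–Turán: let r_1, ..., r_101 be the row sums and z = Σ r_i the total number of 1s. Each pair of columns can share at most one row with both entries 1 (else a 2×2 all-ones block appears), so Σ_i C(r_i, 2) ≤ C(64, 2) = 2016. By convexity Σ_i C(r_i, 2) ≥ 101·C(z/101, 2) = z(z − 101)/(2·101), giving z² − 101z − 101·64·63 ≤ 0 and hence z ≤ (1/2)[101 + √(10201 + 4·407232)] = (1/2)[101 + √1639129] ≈ (1/2)(101 + 1280.2847) = 690.6424.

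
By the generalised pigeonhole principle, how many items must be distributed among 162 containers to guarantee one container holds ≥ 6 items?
n = (6 − 1)·162 + 1 = 811

By the generalised pigeonhole principle, to guarantee some box contains ≥ r objects we need more than (r − 1) · k objects total. Threshold: n = (r − 1) · k + 1. With r = 6 and k = 162: n = 5 · 162 + 1 = 810 + 1 = 811. For n = 810 = 5 · 162, we can put exactly 5 objects in every box, avoiding 6 in any single one — so 811 is tight.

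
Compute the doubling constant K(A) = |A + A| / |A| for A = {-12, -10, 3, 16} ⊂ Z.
K = |A + A| / |A| = 9/4

Enumerate A + A = {a + b : a, b ∈ A}. With |A| = 4, there are |A|^2 = 16 ordered sum pairs; collecting distinct values, A + A = {-24, -22, -20, -9, -7, 4, 6, 19, 32}, so |A + A| = 9. Thus K = 9/4. For comparison, the minimum possible |A + A| over all 4-element sets is 2·4 − 1 = 7 (so min K = 7/4), attained only by arithmetic progressions.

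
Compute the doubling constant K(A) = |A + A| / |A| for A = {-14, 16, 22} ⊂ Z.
K = |A + A| / |A| = 6/3 = 2

Enumerate A + A = {a + b : a, b ∈ A}. With |A| = 3, there are |A|^2 = 9 ordered sum pairs; collecting distinct values, A + A = {-28, 2, 8, 32, 38, 44}, so |A + A| = 6. Thus K = 6/3 = 2. For comparison, the minimum possible |A + A| over all 3-element sets is 2·3 − 1 = 5 (so min K = 5/3), attained only by arithmetic progressions.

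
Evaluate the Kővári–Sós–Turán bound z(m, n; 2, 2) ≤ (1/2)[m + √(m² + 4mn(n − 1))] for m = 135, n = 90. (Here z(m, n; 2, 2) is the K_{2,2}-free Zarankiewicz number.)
z(135, 90; 2, 2) ≤ (1/2)[135 + √(135² + 4·135·90·89)] = (1/2)[135 + √4343625] = 1109.5683

Kővári–Sós–Turán: let r_1, ..., r_135 be the row sums and z = Σ r_i the total number of 1s. Each pair of columns can share at most one row with both entries 1 (else a 2×2 all-ones block appears), so Σ_i C(r_i, 2) ≤ C(90, 2) = 4005. By convexity Σ_i C(r_i, 2) ≥ 135·C(z/135, 2) = z(z − 135)/(2·135), giving z² − 135z − 135·90·89 ≤ 0 and hence z ≤ (1/2)[135 + √(18225 + 4·1081350)] = (1/2)[135 + √4343625] ≈ (1/2)(135 + 2084.1365) = 1109.5683.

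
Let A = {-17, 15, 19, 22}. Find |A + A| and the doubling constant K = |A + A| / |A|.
K = |A + A| / |A| = 10/4 = 5/2

Enumerate A + A = {a + b : a, b ∈ A}. With |A| = 4, there are |A|^2 = 16 ordered sum pairs; collecting distinct values, A + A = {-34, -2, 2, 5, 30, 34, 37, 38, 41, 44}, so |A + A| = 10. Thus K = 10/4 = 5/2. For comparison, the minimum possible |A + A| over all 4-element sets is 2·4 − 1 = 7 (so min K = 7/4), attained only by arithmetic progressions.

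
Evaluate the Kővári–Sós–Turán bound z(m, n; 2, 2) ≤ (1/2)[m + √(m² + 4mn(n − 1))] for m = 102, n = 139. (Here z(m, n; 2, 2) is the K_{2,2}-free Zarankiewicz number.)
z(102, 139; 2, 2) ≤ (1/2)[102 + √(102² + 4·102·139·138)] = (1/2)[102 + √7836660] = 1450.7018

Kővári–Sós–Turán: let r_1, ..., r_102 be the row sums and z = Σ r_i the total number of 1s. Each pair of columns can share at most one row with both entries 1 (else a 2×2 all-ones block appears), so Σ_i C(r_i, 2) ≤ C(139, 2) = 9591. By convexity Σ_i C(r_i, 2) ≥ 102·C(z/102, 2) = z(z − 102)/(2·102), giving z² − 102z − 102·139·138 ≤ 0 and hence z ≤ (1/2)[102 + √(10404 + 4·1956564)] = (1/2)[102 + √7836660] ≈ (1/2)(102 + 2799.4035) = 1450.7018.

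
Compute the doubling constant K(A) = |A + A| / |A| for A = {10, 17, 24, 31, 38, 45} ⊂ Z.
K = |A + A| / |A| = 11/6

Enumerate A + A = {a + b : a, b ∈ A}. With |A| = 6, there are |A|^2 = 36 ordered sum pairs; collecting distinct values, A + A = {20, 27, 34, 41, 48, 55, 62, 69, 76, 83, 90}, so |A + A| = 11. Thus K = 11/6. Here |A + A| = 2|A| − 1 = 11, the minimum possible — so K = 11/6 is minimal, which holds iff A is an arithmetic progression.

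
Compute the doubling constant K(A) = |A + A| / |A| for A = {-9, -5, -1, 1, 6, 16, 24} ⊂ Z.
K = |A + A| / |A| = 25/7

Enumerate A + A = {a + b : a, b ∈ A}. With |A| = 7, there are |A|^2 = 49 ordered sum pairs; collecting distinct values, A + A = {-18, -14, -10, -8, -6, -4, -3, -2, 0, 1, 2, 5, 7, 11, 12, 15, 17, 19, 22, 23, 25, 30, 32, 40, 48}, so |A + A| = 25. Thus K = 25/7. For comparison, the minimum possible |A + A| over all 7-element sets is 2·7 − 1 = 13 (so min K = 13/7), attained only by arithmetic progressions.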